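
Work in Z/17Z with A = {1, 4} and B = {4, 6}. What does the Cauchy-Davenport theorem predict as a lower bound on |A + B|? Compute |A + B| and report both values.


Cauchy-Davenport: |A + B| ≥ min(p, |A| + |B| - 1) for A, B nonempty in Z/pZ.
|A| = 2, |B| = 2, p = 17.
CD lower bound = min(17, 2 + 2 - 1) = min(17, 3) = 3.
Compute A + B mod 17 directly:
a = 1: 1+4=5, 1+6=7
a = 4: 4+4=8, 4+6=10
A + B = {5, 7, 8, 10}, so |A + B| = 4.
Verify: 4 ≥ 3? Yes ✓.

CD lower bound = 3, actual |A + B| = 4.


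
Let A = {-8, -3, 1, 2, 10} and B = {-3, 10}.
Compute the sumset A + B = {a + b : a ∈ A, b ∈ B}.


A + B = {a + b : a ∈ A, b ∈ B}.
Enumerate all |A|·|B| = 5·2 = 10 pairs (a, b) and collect distinct sums.
a = -8: -8+-3=-11, -8+10=2
a = -3: -3+-3=-6, -3+10=7
a = 1: 1+-3=-2, 1+10=11
a = 2: 2+-3=-1, 2+10=12
a = 10: 10+-3=7, 10+10=20
Collecting distinct sums: A + B = {-11, -6, -2, -1, 2, 7, 11, 12, 20}
|A + B| = 9

A + B = {-11, -6, -2, -1, 2, 7, 11, 12, 20}


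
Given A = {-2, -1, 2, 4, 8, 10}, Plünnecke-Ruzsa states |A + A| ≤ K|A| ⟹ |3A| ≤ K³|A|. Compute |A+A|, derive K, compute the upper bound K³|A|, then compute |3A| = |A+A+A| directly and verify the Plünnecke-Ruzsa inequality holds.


|A| = 6.
Step 1: Compute A + A by enumerating all 36 pairs.
A + A = {-4, -3, -2, 0, 1, 2, 3, 4, 6, 7, 8, 9, 10, 12, 14, 16, 18, 20}, so |A + A| = 18.
Step 2: Doubling constant K = |A + A|/|A| = 18/6 = 18/6 ≈ 3.0000.
Step 3: Plünnecke-Ruzsa gives |3A| ≤ K³·|A| = (3.0000)³ · 6 ≈ 162.0000.
Step 4: Compute 3A = A + A + A directly by enumerating all triples (a,b,c) ∈ A³; |3A| = 32.
Step 5: Check 32 ≤ 162.0000? Yes ✓.

K = 18/6, Plünnecke-Ruzsa bound K³|A| ≈ 162.0000, |3A| = 32, inequality holds.


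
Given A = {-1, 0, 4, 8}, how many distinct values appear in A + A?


A + A = {a + a' : a, a' ∈ A}; |A| = 4.
General bounds: 2|A| - 1 ≤ |A + A| ≤ |A|(|A|+1)/2, i.e. 7 ≤ |A + A| ≤ 10.
Lower bound 2|A|-1 is attained iff A is an arithmetic progression.
Enumerate sums a + a' for a ≤ a' (symmetric, so this suffices):
a = -1: -1+-1=-2, -1+0=-1, -1+4=3, -1+8=7
a = 0: 0+0=0, 0+4=4, 0+8=8
a = 4: 4+4=8, 4+8=12
a = 8: 8+8=16
Distinct sums: {-2, -1, 0, 3, 4, 7, 8, 12, 16}
|A + A| = 9

|A + A| = 9


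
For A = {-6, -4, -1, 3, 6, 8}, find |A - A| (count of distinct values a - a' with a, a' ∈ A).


A - A = {a - a' : a, a' ∈ A}; |A| = 6.
Bounds: 2|A|-1 ≤ |A - A| ≤ |A|² - |A| + 1, i.e. 11 ≤ |A - A| ≤ 31.
Note: 0 ∈ A - A always (from a - a). The set is symmetric: if d ∈ A - A then -d ∈ A - A.
Enumerate nonzero differences d = a - a' with a > a' (then include -d):
Positive differences: {2, 3, 4, 5, 7, 9, 10, 12, 14}
Full difference set: {0} ∪ (positive diffs) ∪ (negative diffs).
|A - A| = 1 + 2·9 = 19 (matches direct enumeration: 19).

|A - A| = 19


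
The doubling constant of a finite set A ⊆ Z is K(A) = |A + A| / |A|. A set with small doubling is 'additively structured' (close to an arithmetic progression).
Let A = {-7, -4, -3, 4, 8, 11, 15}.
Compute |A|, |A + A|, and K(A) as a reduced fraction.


|A| = 7.
Compute A + A by enumerating all 49 pairs.
A + A = {-14, -11, -10, -8, -7, -6, -3, 0, 1, 4, 5, 7, 8, 11, 12, 15, 16, 19, 22, 23, 26, 30}, so |A + A| = 22.
K = |A + A| / |A| = 22/7 (already in lowest terms) ≈ 3.1429.
Reference: AP of size 7 gives K = 13/7 ≈ 1.8571; a fully generic set of size 7 gives K ≈ 4.0000.

|A| = 7, |A + A| = 22, K = 22/7.


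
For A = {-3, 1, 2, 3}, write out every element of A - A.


A - A = {a - a' : a, a' ∈ A}.
Compute a - a' for each ordered pair (a, a'):
a = -3: -3--3=0, -3-1=-4, -3-2=-5, -3-3=-6
a = 1: 1--3=4, 1-1=0, 1-2=-1, 1-3=-2
a = 2: 2--3=5, 2-1=1, 2-2=0, 2-3=-1
a = 3: 3--3=6, 3-1=2, 3-2=1, 3-3=0
Collecting distinct values (and noting 0 appears from a-a):
A - A = {-6, -5, -4, -2, -1, 0, 1, 2, 4, 5, 6}
|A - A| = 11

A - A = {-6, -5, -4, -2, -1, 0, 1, 2, 4, 5, 6}


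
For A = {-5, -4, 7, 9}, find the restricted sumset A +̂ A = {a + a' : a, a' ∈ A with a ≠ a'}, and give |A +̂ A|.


Restricted sumset: A +̂ A = {a + a' : a ∈ A, a' ∈ A, a ≠ a'}.
Equivalently, take A + A and drop any sum 2a that is achievable ONLY as a + a for a ∈ A (i.e. sums representable only with equal summands).
Enumerate pairs (a, a') with a < a' (symmetric, so each unordered pair gives one sum; this covers all a ≠ a'):
  -5 + -4 = -9
  -5 + 7 = 2
  -5 + 9 = 4
  -4 + 7 = 3
  -4 + 9 = 5
  7 + 9 = 16
Collected distinct sums: {-9, 2, 3, 4, 5, 16}
|A +̂ A| = 6
(Reference bound: |A +̂ A| ≥ 2|A| - 3 for |A| ≥ 2, with |A| = 4 giving ≥ 5.)

|A +̂ A| = 6


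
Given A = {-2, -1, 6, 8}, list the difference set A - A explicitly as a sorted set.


A - A = {a - a' : a, a' ∈ A}.
Compute a - a' for each ordered pair (a, a'):
a = -2: -2--2=0, -2--1=-1, -2-6=-8, -2-8=-10
a = -1: -1--2=1, -1--1=0, -1-6=-7, -1-8=-9
a = 6: 6--2=8, 6--1=7, 6-6=0, 6-8=-2
a = 8: 8--2=10, 8--1=9, 8-6=2, 8-8=0
Collecting distinct values (and noting 0 appears from a-a):
A - A = {-10, -9, -8, -7, -2, -1, 0, 1, 2, 7, 8, 9, 10}
|A - A| = 13

A - A = {-10, -9, -8, -7, -2, -1, 0, 1, 2, 7, 8, 9, 10}


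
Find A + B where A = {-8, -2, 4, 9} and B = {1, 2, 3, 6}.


A + B = {a + b : a ∈ A, b ∈ B}.
Enumerate all |A|·|B| = 4·4 = 16 pairs (a, b) and collect distinct sums.
a = -8: -8+1=-7, -8+2=-6, -8+3=-5, -8+6=-2
a = -2: -2+1=-1, -2+2=0, -2+3=1, -2+6=4
a = 4: 4+1=5, 4+2=6, 4+3=7, 4+6=10
a = 9: 9+1=10, 9+2=11, 9+3=12, 9+6=15
Collecting distinct sums: A + B = {-7, -6, -5, -2, -1, 0, 1, 4, 5, 6, 7, 10, 11, 12, 15}
|A + B| = 15

A + B = {-7, -6, -5, -2, -1, 0, 1, 4, 5, 6, 7, 10, 11, 12, 15}


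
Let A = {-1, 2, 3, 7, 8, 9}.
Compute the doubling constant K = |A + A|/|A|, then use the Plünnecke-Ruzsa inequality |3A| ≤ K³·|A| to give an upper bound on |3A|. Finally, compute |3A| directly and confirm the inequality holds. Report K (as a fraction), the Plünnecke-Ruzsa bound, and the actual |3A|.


|A| = 6.
Step 1: Compute A + A by enumerating all 36 pairs.
A + A = {-2, 1, 2, 4, 5, 6, 7, 8, 9, 10, 11, 12, 14, 15, 16, 17, 18}, so |A + A| = 17.
Step 2: Doubling constant K = |A + A|/|A| = 17/6 = 17/6 ≈ 2.8333.
Step 3: Plünnecke-Ruzsa gives |3A| ≤ K³·|A| = (2.8333)³ · 6 ≈ 136.4722.
Step 4: Compute 3A = A + A + A directly by enumerating all triples (a,b,c) ∈ A³; |3A| = 28.
Step 5: Check 28 ≤ 136.4722? Yes ✓.

K = 17/6, Plünnecke-Ruzsa bound K³|A| ≈ 136.4722, |3A| = 28, inequality holds.


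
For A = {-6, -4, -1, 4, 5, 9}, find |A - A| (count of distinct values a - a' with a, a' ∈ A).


A - A = {a - a' : a, a' ∈ A}; |A| = 6.
Bounds: 2|A|-1 ≤ |A - A| ≤ |A|² - |A| + 1, i.e. 11 ≤ |A - A| ≤ 31.
Note: 0 ∈ A - A always (from a - a). The set is symmetric: if d ∈ A - A then -d ∈ A - A.
Enumerate nonzero differences d = a - a' with a > a' (then include -d):
Positive differences: {1, 2, 3, 4, 5, 6, 8, 9, 10, 11, 13, 15}
Full difference set: {0} ∪ (positive diffs) ∪ (negative diffs).
|A - A| = 1 + 2·12 = 25 (matches direct enumeration: 25).

|A - A| = 25


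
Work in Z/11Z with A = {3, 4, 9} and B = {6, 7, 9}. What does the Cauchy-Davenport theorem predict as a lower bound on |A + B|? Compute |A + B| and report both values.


Cauchy-Davenport: |A + B| ≥ min(p, |A| + |B| - 1) for A, B nonempty in Z/pZ.
|A| = 3, |B| = 3, p = 11.
CD lower bound = min(11, 3 + 3 - 1) = min(11, 5) = 5.
Compute A + B mod 11 directly:
a = 3: 3+6=9, 3+7=10, 3+9=1
a = 4: 4+6=10, 4+7=0, 4+9=2
a = 9: 9+6=4, 9+7=5, 9+9=7
A + B = {0, 1, 2, 4, 5, 7, 9, 10}, so |A + B| = 8.
Verify: 8 ≥ 5? Yes ✓.

CD lower bound = 5, actual |A + B| = 8.


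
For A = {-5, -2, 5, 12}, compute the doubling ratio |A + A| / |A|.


|A| = 4.
Compute A + A by enumerating all 16 pairs.
A + A = {-10, -7, -4, 0, 3, 7, 10, 17, 24}, so |A + A| = 9.
K = |A + A| / |A| = 9/4 (already in lowest terms) ≈ 2.2500.
Reference: AP of size 4 gives K = 7/4 ≈ 1.7500; a fully generic set of size 4 gives K ≈ 2.5000.

|A| = 4, |A + A| = 9, K = 9/4.


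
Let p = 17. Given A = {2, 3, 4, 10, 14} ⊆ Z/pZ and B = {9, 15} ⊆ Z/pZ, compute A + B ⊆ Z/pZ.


Work in Z/17Z: reduce every sum a + b modulo 17.
Enumerate all 10 pairs:
a = 2: 2+9=11, 2+15=0
a = 3: 3+9=12, 3+15=1
a = 4: 4+9=13, 4+15=2
a = 10: 10+9=2, 10+15=8
a = 14: 14+9=6, 14+15=12
Distinct residues collected: {0, 1, 2, 6, 8, 11, 12, 13}
|A + B| = 8 (out of 17 total residues).

A + B = {0, 1, 2, 6, 8, 11, 12, 13}


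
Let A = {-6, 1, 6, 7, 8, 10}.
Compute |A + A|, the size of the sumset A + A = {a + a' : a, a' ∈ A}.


A + A = {a + a' : a, a' ∈ A}; |A| = 6.
General bounds: 2|A| - 1 ≤ |A + A| ≤ |A|(|A|+1)/2, i.e. 11 ≤ |A + A| ≤ 21.
Lower bound 2|A|-1 is attained iff A is an arithmetic progression.
Enumerate sums a + a' for a ≤ a' (symmetric, so this suffices):
a = -6: -6+-6=-12, -6+1=-5, -6+6=0, -6+7=1, -6+8=2, -6+10=4
a = 1: 1+1=2, 1+6=7, 1+7=8, 1+8=9, 1+10=11
a = 6: 6+6=12, 6+7=13, 6+8=14, 6+10=16
a = 7: 7+7=14, 7+8=15, 7+10=17
a = 8: 8+8=16, 8+10=18
a = 10: 10+10=20
Distinct sums: {-12, -5, 0, 1, 2, 4, 7, 8, 9, 11, 12, 13, 14, 15, 16, 17, 18, 20}
|A + A| = 18

|A + A| = 18


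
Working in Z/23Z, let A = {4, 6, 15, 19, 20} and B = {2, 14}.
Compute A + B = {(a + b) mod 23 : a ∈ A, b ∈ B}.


Work in Z/23Z: reduce every sum a + b modulo 23.
Enumerate all 10 pairs:
a = 4: 4+2=6, 4+14=18
a = 6: 6+2=8, 6+14=20
a = 15: 15+2=17, 15+14=6
a = 19: 19+2=21, 19+14=10
a = 20: 20+2=22, 20+14=11
Distinct residues collected: {6, 8, 10, 11, 17, 18, 20, 21, 22}
|A + B| = 9 (out of 23 total residues).

A + B = {6, 8, 10, 11, 17, 18, 20, 21, 22}


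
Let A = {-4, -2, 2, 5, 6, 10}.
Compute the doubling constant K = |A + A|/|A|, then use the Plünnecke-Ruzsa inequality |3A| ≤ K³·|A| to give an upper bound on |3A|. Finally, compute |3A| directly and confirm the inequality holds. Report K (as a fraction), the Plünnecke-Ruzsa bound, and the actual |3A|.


|A| = 6.
Step 1: Compute A + A by enumerating all 36 pairs.
A + A = {-8, -6, -4, -2, 0, 1, 2, 3, 4, 6, 7, 8, 10, 11, 12, 15, 16, 20}, so |A + A| = 18.
Step 2: Doubling constant K = |A + A|/|A| = 18/6 = 18/6 ≈ 3.0000.
Step 3: Plünnecke-Ruzsa gives |3A| ≤ K³·|A| = (3.0000)³ · 6 ≈ 162.0000.
Step 4: Compute 3A = A + A + A directly by enumerating all triples (a,b,c) ∈ A³; |3A| = 33.
Step 5: Check 33 ≤ 162.0000? Yes ✓.

K = 18/6, Plünnecke-Ruzsa bound K³|A| ≈ 162.0000, |3A| = 33, inequality holds.


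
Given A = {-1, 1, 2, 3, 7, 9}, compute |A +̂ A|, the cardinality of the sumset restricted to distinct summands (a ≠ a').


Restricted sumset: A +̂ A = {a + a' : a ∈ A, a' ∈ A, a ≠ a'}.
Equivalently, take A + A and drop any sum 2a that is achievable ONLY as a + a for a ∈ A (i.e. sums representable only with equal summands).
Enumerate pairs (a, a') with a < a' (symmetric, so each unordered pair gives one sum; this covers all a ≠ a'):
  -1 + 1 = 0
  -1 + 2 = 1
  -1 + 3 = 2
  -1 + 7 = 6
  -1 + 9 = 8
  1 + 2 = 3
  1 + 3 = 4
  1 + 7 = 8
  1 + 9 = 10
  2 + 3 = 5
  2 + 7 = 9
  2 + 9 = 11
  3 + 7 = 10
  3 + 9 = 12
  7 + 9 = 16
Collected distinct sums: {0, 1, 2, 3, 4, 5, 6, 8, 9, 10, 11, 12, 16}
|A +̂ A| = 13
(Reference bound: |A +̂ A| ≥ 2|A| - 3 for |A| ≥ 2, with |A| = 6 giving ≥ 9.)

|A +̂ A| = 13


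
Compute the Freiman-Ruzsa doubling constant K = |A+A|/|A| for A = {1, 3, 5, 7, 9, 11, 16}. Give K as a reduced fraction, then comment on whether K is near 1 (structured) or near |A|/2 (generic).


|A| = 7.
Compute A + A by enumerating all 49 pairs.
A + A = {2, 4, 6, 8, 10, 12, 14, 16, 17, 18, 19, 20, 21, 22, 23, 25, 27, 32}, so |A + A| = 18.
K = |A + A| / |A| = 18/7 (already in lowest terms) ≈ 2.5714.
Reference: AP of size 7 gives K = 13/7 ≈ 1.8571; a fully generic set of size 7 gives K ≈ 4.0000.

|A| = 7, |A + A| = 18, K = 18/7.


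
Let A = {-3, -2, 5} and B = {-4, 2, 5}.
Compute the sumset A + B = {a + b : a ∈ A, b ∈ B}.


A + B = {a + b : a ∈ A, b ∈ B}.
Enumerate all |A|·|B| = 3·3 = 9 pairs (a, b) and collect distinct sums.
a = -3: -3+-4=-7, -3+2=-1, -3+5=2
a = -2: -2+-4=-6, -2+2=0, -2+5=3
a = 5: 5+-4=1, 5+2=7, 5+5=10
Collecting distinct sums: A + B = {-7, -6, -1, 0, 1, 2, 3, 7, 10}
|A + B| = 9

A + B = {-7, -6, -1, 0, 1, 2, 3, 7, 10}


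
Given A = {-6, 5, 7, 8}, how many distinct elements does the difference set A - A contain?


A - A = {a - a' : a, a' ∈ A}; |A| = 4.
Bounds: 2|A|-1 ≤ |A - A| ≤ |A|² - |A| + 1, i.e. 7 ≤ |A - A| ≤ 13.
Note: 0 ∈ A - A always (from a - a). The set is symmetric: if d ∈ A - A then -d ∈ A - A.
Enumerate nonzero differences d = a - a' with a > a' (then include -d):
Positive differences: {1, 2, 3, 11, 13, 14}
Full difference set: {0} ∪ (positive diffs) ∪ (negative diffs).
|A - A| = 1 + 2·6 = 13 (matches direct enumeration: 13).

|A - A| = 13


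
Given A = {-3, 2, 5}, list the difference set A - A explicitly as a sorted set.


A - A = {a - a' : a, a' ∈ A}.
Compute a - a' for each ordered pair (a, a'):
a = -3: -3--3=0, -3-2=-5, -3-5=-8
a = 2: 2--3=5, 2-2=0, 2-5=-3
a = 5: 5--3=8, 5-2=3, 5-5=0
Collecting distinct values (and noting 0 appears from a-a):
A - A = {-8, -5, -3, 0, 3, 5, 8}
|A - A| = 7

A - A = {-8, -5, -3, 0, 3, 5, 8}


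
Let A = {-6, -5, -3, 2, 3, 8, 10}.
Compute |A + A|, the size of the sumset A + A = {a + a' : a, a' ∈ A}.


A + A = {a + a' : a, a' ∈ A}; |A| = 7.
General bounds: 2|A| - 1 ≤ |A + A| ≤ |A|(|A|+1)/2, i.e. 13 ≤ |A + A| ≤ 28.
Lower bound 2|A|-1 is attained iff A is an arithmetic progression.
Enumerate sums a + a' for a ≤ a' (symmetric, so this suffices):
a = -6: -6+-6=-12, -6+-5=-11, -6+-3=-9, -6+2=-4, -6+3=-3, -6+8=2, -6+10=4
a = -5: -5+-5=-10, -5+-3=-8, -5+2=-3, -5+3=-2, -5+8=3, -5+10=5
a = -3: -3+-3=-6, -3+2=-1, -3+3=0, -3+8=5, -3+10=7
a = 2: 2+2=4, 2+3=5, 2+8=10, 2+10=12
a = 3: 3+3=6, 3+8=11, 3+10=13
a = 8: 8+8=16, 8+10=18
a = 10: 10+10=20
Distinct sums: {-12, -11, -10, -9, -8, -6, -4, -3, -2, -1, 0, 2, 3, 4, 5, 6, 7, 10, 11, 12, 13, 16, 18, 20}
|A + A| = 24

|A + A| = 24


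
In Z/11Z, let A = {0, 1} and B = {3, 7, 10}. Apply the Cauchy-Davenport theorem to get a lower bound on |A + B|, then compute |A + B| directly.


Cauchy-Davenport: |A + B| ≥ min(p, |A| + |B| - 1) for A, B nonempty in Z/pZ.
|A| = 2, |B| = 3, p = 11.
CD lower bound = min(11, 2 + 3 - 1) = min(11, 4) = 4.
Compute A + B mod 11 directly:
a = 0: 0+3=3, 0+7=7, 0+10=10
a = 1: 1+3=4, 1+7=8, 1+10=0
A + B = {0, 3, 4, 7, 8, 10}, so |A + B| = 6.
Verify: 6 ≥ 4? Yes ✓.

CD lower bound = 4, actual |A + B| = 6.


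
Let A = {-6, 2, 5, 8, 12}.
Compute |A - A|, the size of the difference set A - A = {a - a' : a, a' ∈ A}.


A - A = {a - a' : a, a' ∈ A}; |A| = 5.
Bounds: 2|A|-1 ≤ |A - A| ≤ |A|² - |A| + 1, i.e. 9 ≤ |A - A| ≤ 21.
Note: 0 ∈ A - A always (from a - a). The set is symmetric: if d ∈ A - A then -d ∈ A - A.
Enumerate nonzero differences d = a - a' with a > a' (then include -d):
Positive differences: {3, 4, 6, 7, 8, 10, 11, 14, 18}
Full difference set: {0} ∪ (positive diffs) ∪ (negative diffs).
|A - A| = 1 + 2·9 = 19 (matches direct enumeration: 19).

|A - A| = 19


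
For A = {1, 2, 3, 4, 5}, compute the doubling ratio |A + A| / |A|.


|A| = 5.
Compute A + A by enumerating all 25 pairs.
A + A = {2, 3, 4, 5, 6, 7, 8, 9, 10}, so |A + A| = 9.
K = |A + A| / |A| = 9/5 (already in lowest terms) ≈ 1.8000.
Reference: AP of size 5 gives K = 9/5 ≈ 1.8000; a fully generic set of size 5 gives K ≈ 3.0000.

|A| = 5, |A + A| = 9, K = 9/5.


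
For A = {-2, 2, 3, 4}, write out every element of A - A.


A - A = {a - a' : a, a' ∈ A}.
Compute a - a' for each ordered pair (a, a'):
a = -2: -2--2=0, -2-2=-4, -2-3=-5, -2-4=-6
a = 2: 2--2=4, 2-2=0, 2-3=-1, 2-4=-2
a = 3: 3--2=5, 3-2=1, 3-3=0, 3-4=-1
a = 4: 4--2=6, 4-2=2, 4-3=1, 4-4=0
Collecting distinct values (and noting 0 appears from a-a):
A - A = {-6, -5, -4, -2, -1, 0, 1, 2, 4, 5, 6}
|A - A| = 11

A - A = {-6, -5, -4, -2, -1, 0, 1, 2, 4, 5, 6}


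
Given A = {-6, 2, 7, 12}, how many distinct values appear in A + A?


A + A = {a + a' : a, a' ∈ A}; |A| = 4.
General bounds: 2|A| - 1 ≤ |A + A| ≤ |A|(|A|+1)/2, i.e. 7 ≤ |A + A| ≤ 10.
Lower bound 2|A|-1 is attained iff A is an arithmetic progression.
Enumerate sums a + a' for a ≤ a' (symmetric, so this suffices):
a = -6: -6+-6=-12, -6+2=-4, -6+7=1, -6+12=6
a = 2: 2+2=4, 2+7=9, 2+12=14
a = 7: 7+7=14, 7+12=19
a = 12: 12+12=24
Distinct sums: {-12, -4, 1, 4, 6, 9, 14, 19, 24}
|A + A| = 9

|A + A| = 9


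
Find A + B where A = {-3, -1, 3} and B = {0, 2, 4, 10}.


A + B = {a + b : a ∈ A, b ∈ B}.
Enumerate all |A|·|B| = 3·4 = 12 pairs (a, b) and collect distinct sums.
a = -3: -3+0=-3, -3+2=-1, -3+4=1, -3+10=7
a = -1: -1+0=-1, -1+2=1, -1+4=3, -1+10=9
a = 3: 3+0=3, 3+2=5, 3+4=7, 3+10=13
Collecting distinct sums: A + B = {-3, -1, 1, 3, 5, 7, 9, 13}
|A + B| = 8

A + B = {-3, -1, 1, 3, 5, 7, 9, 13}


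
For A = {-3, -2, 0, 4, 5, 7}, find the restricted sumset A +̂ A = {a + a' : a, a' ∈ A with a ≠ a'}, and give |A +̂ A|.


Restricted sumset: A +̂ A = {a + a' : a ∈ A, a' ∈ A, a ≠ a'}.
Equivalently, take A + A and drop any sum 2a that is achievable ONLY as a + a for a ∈ A (i.e. sums representable only with equal summands).
Enumerate pairs (a, a') with a < a' (symmetric, so each unordered pair gives one sum; this covers all a ≠ a'):
  -3 + -2 = -5
  -3 + 0 = -3
  -3 + 4 = 1
  -3 + 5 = 2
  -3 + 7 = 4
  -2 + 0 = -2
  -2 + 4 = 2
  -2 + 5 = 3
  -2 + 7 = 5
  0 + 4 = 4
  0 + 5 = 5
  0 + 7 = 7
  4 + 5 = 9
  4 + 7 = 11
  5 + 7 = 12
Collected distinct sums: {-5, -3, -2, 1, 2, 3, 4, 5, 7, 9, 11, 12}
|A +̂ A| = 12
(Reference bound: |A +̂ A| ≥ 2|A| - 3 for |A| ≥ 2, with |A| = 6 giving ≥ 9.)

|A +̂ A| = 12


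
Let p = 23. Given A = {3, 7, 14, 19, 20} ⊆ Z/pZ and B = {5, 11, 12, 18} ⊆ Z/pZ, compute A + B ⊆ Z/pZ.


Work in Z/23Z: reduce every sum a + b modulo 23.
Enumerate all 20 pairs:
a = 3: 3+5=8, 3+11=14, 3+12=15, 3+18=21
a = 7: 7+5=12, 7+11=18, 7+12=19, 7+18=2
a = 14: 14+5=19, 14+11=2, 14+12=3, 14+18=9
a = 19: 19+5=1, 19+11=7, 19+12=8, 19+18=14
a = 20: 20+5=2, 20+11=8, 20+12=9, 20+18=15
Distinct residues collected: {1, 2, 3, 7, 8, 9, 12, 14, 15, 18, 19, 21}
|A + B| = 12 (out of 23 total residues).

A + B = {1, 2, 3, 7, 8, 9, 12, 14, 15, 18, 19, 21}


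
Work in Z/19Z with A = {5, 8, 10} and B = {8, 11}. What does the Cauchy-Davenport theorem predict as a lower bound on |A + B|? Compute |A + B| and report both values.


Cauchy-Davenport: |A + B| ≥ min(p, |A| + |B| - 1) for A, B nonempty in Z/pZ.
|A| = 3, |B| = 2, p = 19.
CD lower bound = min(19, 3 + 2 - 1) = min(19, 4) = 4.
Compute A + B mod 19 directly:
a = 5: 5+8=13, 5+11=16
a = 8: 8+8=16, 8+11=0
a = 10: 10+8=18, 10+11=2
A + B = {0, 2, 13, 16, 18}, so |A + B| = 5.
Verify: 5 ≥ 4? Yes ✓.

CD lower bound = 4, actual |A + B| = 5.


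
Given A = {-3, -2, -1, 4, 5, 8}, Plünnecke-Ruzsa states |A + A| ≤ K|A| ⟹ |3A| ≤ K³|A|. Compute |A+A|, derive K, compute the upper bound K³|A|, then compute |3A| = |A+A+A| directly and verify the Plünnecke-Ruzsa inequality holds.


|A| = 6.
Step 1: Compute A + A by enumerating all 36 pairs.
A + A = {-6, -5, -4, -3, -2, 1, 2, 3, 4, 5, 6, 7, 8, 9, 10, 12, 13, 16}, so |A + A| = 18.
Step 2: Doubling constant K = |A + A|/|A| = 18/6 = 18/6 ≈ 3.0000.
Step 3: Plünnecke-Ruzsa gives |3A| ≤ K³·|A| = (3.0000)³ · 6 ≈ 162.0000.
Step 4: Compute 3A = A + A + A directly by enumerating all triples (a,b,c) ∈ A³; |3A| = 31.
Step 5: Check 31 ≤ 162.0000? Yes ✓.

K = 18/6, Plünnecke-Ruzsa bound K³|A| ≈ 162.0000, |3A| = 31, inequality holds.


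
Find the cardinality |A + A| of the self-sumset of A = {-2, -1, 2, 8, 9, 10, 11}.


A + A = {a + a' : a, a' ∈ A}; |A| = 7.
General bounds: 2|A| - 1 ≤ |A + A| ≤ |A|(|A|+1)/2, i.e. 13 ≤ |A + A| ≤ 28.
Lower bound 2|A|-1 is attained iff A is an arithmetic progression.
Enumerate sums a + a' for a ≤ a' (symmetric, so this suffices):
a = -2: -2+-2=-4, -2+-1=-3, -2+2=0, -2+8=6, -2+9=7, -2+10=8, -2+11=9
a = -1: -1+-1=-2, -1+2=1, -1+8=7, -1+9=8, -1+10=9, -1+11=10
a = 2: 2+2=4, 2+8=10, 2+9=11, 2+10=12, 2+11=13
a = 8: 8+8=16, 8+9=17, 8+10=18, 8+11=19
a = 9: 9+9=18, 9+10=19, 9+11=20
a = 10: 10+10=20, 10+11=21
a = 11: 11+11=22
Distinct sums: {-4, -3, -2, 0, 1, 4, 6, 7, 8, 9, 10, 11, 12, 13, 16, 17, 18, 19, 20, 21, 22}
|A + A| = 21

|A + A| = 21


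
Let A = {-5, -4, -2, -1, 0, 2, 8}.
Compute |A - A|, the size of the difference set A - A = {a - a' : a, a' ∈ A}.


A - A = {a - a' : a, a' ∈ A}; |A| = 7.
Bounds: 2|A|-1 ≤ |A - A| ≤ |A|² - |A| + 1, i.e. 13 ≤ |A - A| ≤ 43.
Note: 0 ∈ A - A always (from a - a). The set is symmetric: if d ∈ A - A then -d ∈ A - A.
Enumerate nonzero differences d = a - a' with a > a' (then include -d):
Positive differences: {1, 2, 3, 4, 5, 6, 7, 8, 9, 10, 12, 13}
Full difference set: {0} ∪ (positive diffs) ∪ (negative diffs).
|A - A| = 1 + 2·12 = 25 (matches direct enumeration: 25).

|A - A| = 25


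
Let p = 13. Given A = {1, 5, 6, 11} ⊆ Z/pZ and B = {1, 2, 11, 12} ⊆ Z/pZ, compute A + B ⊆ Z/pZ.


Work in Z/13Z: reduce every sum a + b modulo 13.
Enumerate all 16 pairs:
a = 1: 1+1=2, 1+2=3, 1+11=12, 1+12=0
a = 5: 5+1=6, 5+2=7, 5+11=3, 5+12=4
a = 6: 6+1=7, 6+2=8, 6+11=4, 6+12=5
a = 11: 11+1=12, 11+2=0, 11+11=9, 11+12=10
Distinct residues collected: {0, 2, 3, 4, 5, 6, 7, 8, 9, 10, 12}
|A + B| = 11 (out of 13 total residues).

A + B = {0, 2, 3, 4, 5, 6, 7, 8, 9, 10, 12}


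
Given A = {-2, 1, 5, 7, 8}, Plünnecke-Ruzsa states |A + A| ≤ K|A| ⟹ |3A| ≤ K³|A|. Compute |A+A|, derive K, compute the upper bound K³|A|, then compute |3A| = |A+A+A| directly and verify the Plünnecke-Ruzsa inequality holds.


|A| = 5.
Step 1: Compute A + A by enumerating all 25 pairs.
A + A = {-4, -1, 2, 3, 5, 6, 8, 9, 10, 12, 13, 14, 15, 16}, so |A + A| = 14.
Step 2: Doubling constant K = |A + A|/|A| = 14/5 = 14/5 ≈ 2.8000.
Step 3: Plünnecke-Ruzsa gives |3A| ≤ K³·|A| = (2.8000)³ · 5 ≈ 109.7600.
Step 4: Compute 3A = A + A + A directly by enumerating all triples (a,b,c) ∈ A³; |3A| = 25.
Step 5: Check 25 ≤ 109.7600? Yes ✓.

K = 14/5, Plünnecke-Ruzsa bound K³|A| ≈ 109.7600, |3A| = 25, inequality holds.


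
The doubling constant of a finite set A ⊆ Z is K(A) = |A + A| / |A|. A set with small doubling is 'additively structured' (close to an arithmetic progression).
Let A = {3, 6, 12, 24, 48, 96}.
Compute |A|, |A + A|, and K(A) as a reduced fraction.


|A| = 6.
Compute A + A by enumerating all 36 pairs.
A + A = {6, 9, 12, 15, 18, 24, 27, 30, 36, 48, 51, 54, 60, 72, 96, 99, 102, 108, 120, 144, 192}, so |A + A| = 21.
K = |A + A| / |A| = 21/6 = 7/2 ≈ 3.5000.
Reference: AP of size 6 gives K = 11/6 ≈ 1.8333; a fully generic set of size 6 gives K ≈ 3.5000.

|A| = 6, |A + A| = 21, K = 21/6 = 7/2.


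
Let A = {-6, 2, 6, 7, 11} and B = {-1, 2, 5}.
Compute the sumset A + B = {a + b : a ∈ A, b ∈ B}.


A + B = {a + b : a ∈ A, b ∈ B}.
Enumerate all |A|·|B| = 5·3 = 15 pairs (a, b) and collect distinct sums.
a = -6: -6+-1=-7, -6+2=-4, -6+5=-1
a = 2: 2+-1=1, 2+2=4, 2+5=7
a = 6: 6+-1=5, 6+2=8, 6+5=11
a = 7: 7+-1=6, 7+2=9, 7+5=12
a = 11: 11+-1=10, 11+2=13, 11+5=16
Collecting distinct sums: A + B = {-7, -4, -1, 1, 4, 5, 6, 7, 8, 9, 10, 11, 12, 13, 16}
|A + B| = 15

A + B = {-7, -4, -1, 1, 4, 5, 6, 7, 8, 9, 10, 11, 12, 13, 16}


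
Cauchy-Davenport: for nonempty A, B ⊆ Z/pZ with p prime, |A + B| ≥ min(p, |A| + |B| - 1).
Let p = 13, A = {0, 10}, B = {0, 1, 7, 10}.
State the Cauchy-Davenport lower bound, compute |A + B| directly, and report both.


Cauchy-Davenport: |A + B| ≥ min(p, |A| + |B| - 1) for A, B nonempty in Z/pZ.
|A| = 2, |B| = 4, p = 13.
CD lower bound = min(13, 2 + 4 - 1) = min(13, 5) = 5.
Compute A + B mod 13 directly:
a = 0: 0+0=0, 0+1=1, 0+7=7, 0+10=10
a = 10: 10+0=10, 10+1=11, 10+7=4, 10+10=7
A + B = {0, 1, 4, 7, 10, 11}, so |A + B| = 6.
Verify: 6 ≥ 5? Yes ✓.

CD lower bound = 5, actual |A + B| = 6.


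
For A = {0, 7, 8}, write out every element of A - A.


A - A = {a - a' : a, a' ∈ A}.
Compute a - a' for each ordered pair (a, a'):
a = 0: 0-0=0, 0-7=-7, 0-8=-8
a = 7: 7-0=7, 7-7=0, 7-8=-1
a = 8: 8-0=8, 8-7=1, 8-8=0
Collecting distinct values (and noting 0 appears from a-a):
A - A = {-8, -7, -1, 0, 1, 7, 8}
|A - A| = 7

A - A = {-8, -7, -1, 0, 1, 7, 8}


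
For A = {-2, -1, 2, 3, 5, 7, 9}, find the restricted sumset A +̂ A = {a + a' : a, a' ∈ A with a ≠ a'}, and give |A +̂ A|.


Restricted sumset: A +̂ A = {a + a' : a ∈ A, a' ∈ A, a ≠ a'}.
Equivalently, take A + A and drop any sum 2a that is achievable ONLY as a + a for a ∈ A (i.e. sums representable only with equal summands).
Enumerate pairs (a, a') with a < a' (symmetric, so each unordered pair gives one sum; this covers all a ≠ a'):
  -2 + -1 = -3
  -2 + 2 = 0
  -2 + 3 = 1
  -2 + 5 = 3
  -2 + 7 = 5
  -2 + 9 = 7
  -1 + 2 = 1
  -1 + 3 = 2
  -1 + 5 = 4
  -1 + 7 = 6
  -1 + 9 = 8
  2 + 3 = 5
  2 + 5 = 7
  2 + 7 = 9
  2 + 9 = 11
  3 + 5 = 8
  3 + 7 = 10
  3 + 9 = 12
  5 + 7 = 12
  5 + 9 = 14
  7 + 9 = 16
Collected distinct sums: {-3, 0, 1, 2, 3, 4, 5, 6, 7, 8, 9, 10, 11, 12, 14, 16}
|A +̂ A| = 16
(Reference bound: |A +̂ A| ≥ 2|A| - 3 for |A| ≥ 2, with |A| = 7 giving ≥ 11.)

|A +̂ A| = 16


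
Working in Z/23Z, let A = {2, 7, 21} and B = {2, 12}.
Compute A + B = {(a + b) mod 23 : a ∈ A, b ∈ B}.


Work in Z/23Z: reduce every sum a + b modulo 23.
Enumerate all 6 pairs:
a = 2: 2+2=4, 2+12=14
a = 7: 7+2=9, 7+12=19
a = 21: 21+2=0, 21+12=10
Distinct residues collected: {0, 4, 9, 10, 14, 19}
|A + B| = 6 (out of 23 total residues).

A + B = {0, 4, 9, 10, 14, 19}


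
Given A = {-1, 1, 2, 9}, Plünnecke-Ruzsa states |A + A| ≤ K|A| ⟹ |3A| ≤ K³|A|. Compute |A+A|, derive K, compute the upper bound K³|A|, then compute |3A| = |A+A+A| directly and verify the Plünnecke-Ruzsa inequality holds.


|A| = 4.
Step 1: Compute A + A by enumerating all 16 pairs.
A + A = {-2, 0, 1, 2, 3, 4, 8, 10, 11, 18}, so |A + A| = 10.
Step 2: Doubling constant K = |A + A|/|A| = 10/4 = 10/4 ≈ 2.5000.
Step 3: Plünnecke-Ruzsa gives |3A| ≤ K³·|A| = (2.5000)³ · 4 ≈ 62.5000.
Step 4: Compute 3A = A + A + A directly by enumerating all triples (a,b,c) ∈ A³; |3A| = 19.
Step 5: Check 19 ≤ 62.5000? Yes ✓.

K = 10/4, Plünnecke-Ruzsa bound K³|A| ≈ 62.5000, |3A| = 19, inequality holds.


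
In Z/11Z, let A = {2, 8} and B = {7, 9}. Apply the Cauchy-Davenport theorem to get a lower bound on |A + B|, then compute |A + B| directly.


Cauchy-Davenport: |A + B| ≥ min(p, |A| + |B| - 1) for A, B nonempty in Z/pZ.
|A| = 2, |B| = 2, p = 11.
CD lower bound = min(11, 2 + 2 - 1) = min(11, 3) = 3.
Compute A + B mod 11 directly:
a = 2: 2+7=9, 2+9=0
a = 8: 8+7=4, 8+9=6
A + B = {0, 4, 6, 9}, so |A + B| = 4.
Verify: 4 ≥ 3? Yes ✓.

CD lower bound = 3, actual |A + B| = 4.


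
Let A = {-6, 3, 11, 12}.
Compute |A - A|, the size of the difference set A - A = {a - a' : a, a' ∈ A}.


A - A = {a - a' : a, a' ∈ A}; |A| = 4.
Bounds: 2|A|-1 ≤ |A - A| ≤ |A|² - |A| + 1, i.e. 7 ≤ |A - A| ≤ 13.
Note: 0 ∈ A - A always (from a - a). The set is symmetric: if d ∈ A - A then -d ∈ A - A.
Enumerate nonzero differences d = a - a' with a > a' (then include -d):
Positive differences: {1, 8, 9, 17, 18}
Full difference set: {0} ∪ (positive diffs) ∪ (negative diffs).
|A - A| = 1 + 2·5 = 11 (matches direct enumeration: 11).

|A - A| = 11


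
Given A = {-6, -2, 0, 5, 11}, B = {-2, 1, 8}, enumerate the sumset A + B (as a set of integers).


A + B = {a + b : a ∈ A, b ∈ B}.
Enumerate all |A|·|B| = 5·3 = 15 pairs (a, b) and collect distinct sums.
a = -6: -6+-2=-8, -6+1=-5, -6+8=2
a = -2: -2+-2=-4, -2+1=-1, -2+8=6
a = 0: 0+-2=-2, 0+1=1, 0+8=8
a = 5: 5+-2=3, 5+1=6, 5+8=13
a = 11: 11+-2=9, 11+1=12, 11+8=19
Collecting distinct sums: A + B = {-8, -5, -4, -2, -1, 1, 2, 3, 6, 8, 9, 12, 13, 19}
|A + B| = 14

A + B = {-8, -5, -4, -2, -1, 1, 2, 3, 6, 8, 9, 12, 13, 19}


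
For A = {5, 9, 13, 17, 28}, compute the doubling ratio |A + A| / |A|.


|A| = 5.
Compute A + A by enumerating all 25 pairs.
A + A = {10, 14, 18, 22, 26, 30, 33, 34, 37, 41, 45, 56}, so |A + A| = 12.
K = |A + A| / |A| = 12/5 (already in lowest terms) ≈ 2.4000.
Reference: AP of size 5 gives K = 9/5 ≈ 1.8000; a fully generic set of size 5 gives K ≈ 3.0000.

|A| = 5, |A + A| = 12, K = 12/5.


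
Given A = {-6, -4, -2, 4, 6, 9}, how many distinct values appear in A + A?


A + A = {a + a' : a, a' ∈ A}; |A| = 6.
General bounds: 2|A| - 1 ≤ |A + A| ≤ |A|(|A|+1)/2, i.e. 11 ≤ |A + A| ≤ 21.
Lower bound 2|A|-1 is attained iff A is an arithmetic progression.
Enumerate sums a + a' for a ≤ a' (symmetric, so this suffices):
a = -6: -6+-6=-12, -6+-4=-10, -6+-2=-8, -6+4=-2, -6+6=0, -6+9=3
a = -4: -4+-4=-8, -4+-2=-6, -4+4=0, -4+6=2, -4+9=5
a = -2: -2+-2=-4, -2+4=2, -2+6=4, -2+9=7
a = 4: 4+4=8, 4+6=10, 4+9=13
a = 6: 6+6=12, 6+9=15
a = 9: 9+9=18
Distinct sums: {-12, -10, -8, -6, -4, -2, 0, 2, 3, 4, 5, 7, 8, 10, 12, 13, 15, 18}
|A + A| = 18

|A + A| = 18


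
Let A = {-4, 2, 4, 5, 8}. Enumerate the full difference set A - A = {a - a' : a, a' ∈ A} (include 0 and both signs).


A - A = {a - a' : a, a' ∈ A}.
Compute a - a' for each ordered pair (a, a'):
a = -4: -4--4=0, -4-2=-6, -4-4=-8, -4-5=-9, -4-8=-12
a = 2: 2--4=6, 2-2=0, 2-4=-2, 2-5=-3, 2-8=-6
a = 4: 4--4=8, 4-2=2, 4-4=0, 4-5=-1, 4-8=-4
a = 5: 5--4=9, 5-2=3, 5-4=1, 5-5=0, 5-8=-3
a = 8: 8--4=12, 8-2=6, 8-4=4, 8-5=3, 8-8=0
Collecting distinct values (and noting 0 appears from a-a):
A - A = {-12, -9, -8, -6, -4, -3, -2, -1, 0, 1, 2, 3, 4, 6, 8, 9, 12}
|A - A| = 17

A - A = {-12, -9, -8, -6, -4, -3, -2, -1, 0, 1, 2, 3, 4, 6, 8, 9, 12}


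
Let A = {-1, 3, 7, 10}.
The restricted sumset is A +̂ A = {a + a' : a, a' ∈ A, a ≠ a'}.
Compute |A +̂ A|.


Restricted sumset: A +̂ A = {a + a' : a ∈ A, a' ∈ A, a ≠ a'}.
Equivalently, take A + A and drop any sum 2a that is achievable ONLY as a + a for a ∈ A (i.e. sums representable only with equal summands).
Enumerate pairs (a, a') with a < a' (symmetric, so each unordered pair gives one sum; this covers all a ≠ a'):
  -1 + 3 = 2
  -1 + 7 = 6
  -1 + 10 = 9
  3 + 7 = 10
  3 + 10 = 13
  7 + 10 = 17
Collected distinct sums: {2, 6, 9, 10, 13, 17}
|A +̂ A| = 6
(Reference bound: |A +̂ A| ≥ 2|A| - 3 for |A| ≥ 2, with |A| = 4 giving ≥ 5.)

|A +̂ A| = 6


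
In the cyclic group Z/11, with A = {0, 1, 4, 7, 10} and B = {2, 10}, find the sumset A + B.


Work in Z/11Z: reduce every sum a + b modulo 11.
Enumerate all 10 pairs:
a = 0: 0+2=2, 0+10=10
a = 1: 1+2=3, 1+10=0
a = 4: 4+2=6, 4+10=3
a = 7: 7+2=9, 7+10=6
a = 10: 10+2=1, 10+10=9
Distinct residues collected: {0, 1, 2, 3, 6, 9, 10}
|A + B| = 7 (out of 11 total residues).

A + B = {0, 1, 2, 3, 6, 9, 10}


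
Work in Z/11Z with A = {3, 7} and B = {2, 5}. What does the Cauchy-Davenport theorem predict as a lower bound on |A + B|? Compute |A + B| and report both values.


Cauchy-Davenport: |A + B| ≥ min(p, |A| + |B| - 1) for A, B nonempty in Z/pZ.
|A| = 2, |B| = 2, p = 11.
CD lower bound = min(11, 2 + 2 - 1) = min(11, 3) = 3.
Compute A + B mod 11 directly:
a = 3: 3+2=5, 3+5=8
a = 7: 7+2=9, 7+5=1
A + B = {1, 5, 8, 9}, so |A + B| = 4.
Verify: 4 ≥ 3? Yes ✓.

CD lower bound = 3, actual |A + B| = 4.


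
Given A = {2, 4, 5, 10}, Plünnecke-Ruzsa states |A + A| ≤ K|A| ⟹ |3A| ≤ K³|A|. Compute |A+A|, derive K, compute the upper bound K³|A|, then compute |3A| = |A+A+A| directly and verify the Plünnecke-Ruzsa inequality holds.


|A| = 4.
Step 1: Compute A + A by enumerating all 16 pairs.
A + A = {4, 6, 7, 8, 9, 10, 12, 14, 15, 20}, so |A + A| = 10.
Step 2: Doubling constant K = |A + A|/|A| = 10/4 = 10/4 ≈ 2.5000.
Step 3: Plünnecke-Ruzsa gives |3A| ≤ K³·|A| = (2.5000)³ · 4 ≈ 62.5000.
Step 4: Compute 3A = A + A + A directly by enumerating all triples (a,b,c) ∈ A³; |3A| = 18.
Step 5: Check 18 ≤ 62.5000? Yes ✓.

K = 10/4, Plünnecke-Ruzsa bound K³|A| ≈ 62.5000, |3A| = 18, inequality holds.


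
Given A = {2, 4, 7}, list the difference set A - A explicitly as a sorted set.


A - A = {a - a' : a, a' ∈ A}.
Compute a - a' for each ordered pair (a, a'):
a = 2: 2-2=0, 2-4=-2, 2-7=-5
a = 4: 4-2=2, 4-4=0, 4-7=-3
a = 7: 7-2=5, 7-4=3, 7-7=0
Collecting distinct values (and noting 0 appears from a-a):
A - A = {-5, -3, -2, 0, 2, 3, 5}
|A - A| = 7

A - A = {-5, -3, -2, 0, 2, 3, 5}


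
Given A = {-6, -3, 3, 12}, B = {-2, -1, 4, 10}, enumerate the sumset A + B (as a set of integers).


A + B = {a + b : a ∈ A, b ∈ B}.
Enumerate all |A|·|B| = 4·4 = 16 pairs (a, b) and collect distinct sums.
a = -6: -6+-2=-8, -6+-1=-7, -6+4=-2, -6+10=4
a = -3: -3+-2=-5, -3+-1=-4, -3+4=1, -3+10=7
a = 3: 3+-2=1, 3+-1=2, 3+4=7, 3+10=13
a = 12: 12+-2=10, 12+-1=11, 12+4=16, 12+10=22
Collecting distinct sums: A + B = {-8, -7, -5, -4, -2, 1, 2, 4, 7, 10, 11, 13, 16, 22}
|A + B| = 14

A + B = {-8, -7, -5, -4, -2, 1, 2, 4, 7, 10, 11, 13, 16, 22}


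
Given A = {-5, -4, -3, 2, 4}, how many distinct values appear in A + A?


A + A = {a + a' : a, a' ∈ A}; |A| = 5.
General bounds: 2|A| - 1 ≤ |A + A| ≤ |A|(|A|+1)/2, i.e. 9 ≤ |A + A| ≤ 15.
Lower bound 2|A|-1 is attained iff A is an arithmetic progression.
Enumerate sums a + a' for a ≤ a' (symmetric, so this suffices):
a = -5: -5+-5=-10, -5+-4=-9, -5+-3=-8, -5+2=-3, -5+4=-1
a = -4: -4+-4=-8, -4+-3=-7, -4+2=-2, -4+4=0
a = -3: -3+-3=-6, -3+2=-1, -3+4=1
a = 2: 2+2=4, 2+4=6
a = 4: 4+4=8
Distinct sums: {-10, -9, -8, -7, -6, -3, -2, -1, 0, 1, 4, 6, 8}
|A + A| = 13

|A + A| = 13


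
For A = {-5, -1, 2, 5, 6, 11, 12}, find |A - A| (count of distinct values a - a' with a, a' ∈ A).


A - A = {a - a' : a, a' ∈ A}; |A| = 7.
Bounds: 2|A|-1 ≤ |A - A| ≤ |A|² - |A| + 1, i.e. 13 ≤ |A - A| ≤ 43.
Note: 0 ∈ A - A always (from a - a). The set is symmetric: if d ∈ A - A then -d ∈ A - A.
Enumerate nonzero differences d = a - a' with a > a' (then include -d):
Positive differences: {1, 3, 4, 5, 6, 7, 9, 10, 11, 12, 13, 16, 17}
Full difference set: {0} ∪ (positive diffs) ∪ (negative diffs).
|A - A| = 1 + 2·13 = 27 (matches direct enumeration: 27).

|A - A| = 27


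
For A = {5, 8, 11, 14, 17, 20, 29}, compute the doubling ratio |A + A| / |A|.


|A| = 7.
Compute A + A by enumerating all 49 pairs.
A + A = {10, 13, 16, 19, 22, 25, 28, 31, 34, 37, 40, 43, 46, 49, 58}, so |A + A| = 15.
K = |A + A| / |A| = 15/7 (already in lowest terms) ≈ 2.1429.
Reference: AP of size 7 gives K = 13/7 ≈ 1.8571; a fully generic set of size 7 gives K ≈ 4.0000.

|A| = 7, |A + A| = 15, K = 15/7.


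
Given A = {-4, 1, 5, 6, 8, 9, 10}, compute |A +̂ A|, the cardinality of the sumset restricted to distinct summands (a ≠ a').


Restricted sumset: A +̂ A = {a + a' : a ∈ A, a' ∈ A, a ≠ a'}.
Equivalently, take A + A and drop any sum 2a that is achievable ONLY as a + a for a ∈ A (i.e. sums representable only with equal summands).
Enumerate pairs (a, a') with a < a' (symmetric, so each unordered pair gives one sum; this covers all a ≠ a'):
  -4 + 1 = -3
  -4 + 5 = 1
  -4 + 6 = 2
  -4 + 8 = 4
  -4 + 9 = 5
  -4 + 10 = 6
  1 + 5 = 6
  1 + 6 = 7
  1 + 8 = 9
  1 + 9 = 10
  1 + 10 = 11
  5 + 6 = 11
  5 + 8 = 13
  5 + 9 = 14
  5 + 10 = 15
  6 + 8 = 14
  6 + 9 = 15
  6 + 10 = 16
  8 + 9 = 17
  8 + 10 = 18
  9 + 10 = 19
Collected distinct sums: {-3, 1, 2, 4, 5, 6, 7, 9, 10, 11, 13, 14, 15, 16, 17, 18, 19}
|A +̂ A| = 17
(Reference bound: |A +̂ A| ≥ 2|A| - 3 for |A| ≥ 2, with |A| = 7 giving ≥ 11.)

|A +̂ A| = 17


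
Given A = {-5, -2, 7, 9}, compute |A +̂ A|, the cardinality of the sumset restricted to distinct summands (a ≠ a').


Restricted sumset: A +̂ A = {a + a' : a ∈ A, a' ∈ A, a ≠ a'}.
Equivalently, take A + A and drop any sum 2a that is achievable ONLY as a + a for a ∈ A (i.e. sums representable only with equal summands).
Enumerate pairs (a, a') with a < a' (symmetric, so each unordered pair gives one sum; this covers all a ≠ a'):
  -5 + -2 = -7
  -5 + 7 = 2
  -5 + 9 = 4
  -2 + 7 = 5
  -2 + 9 = 7
  7 + 9 = 16
Collected distinct sums: {-7, 2, 4, 5, 7, 16}
|A +̂ A| = 6
(Reference bound: |A +̂ A| ≥ 2|A| - 3 for |A| ≥ 2, with |A| = 4 giving ≥ 5.)

|A +̂ A| = 6


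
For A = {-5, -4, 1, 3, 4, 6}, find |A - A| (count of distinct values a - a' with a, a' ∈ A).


A - A = {a - a' : a, a' ∈ A}; |A| = 6.
Bounds: 2|A|-1 ≤ |A - A| ≤ |A|² - |A| + 1, i.e. 11 ≤ |A - A| ≤ 31.
Note: 0 ∈ A - A always (from a - a). The set is symmetric: if d ∈ A - A then -d ∈ A - A.
Enumerate nonzero differences d = a - a' with a > a' (then include -d):
Positive differences: {1, 2, 3, 5, 6, 7, 8, 9, 10, 11}
Full difference set: {0} ∪ (positive diffs) ∪ (negative diffs).
|A - A| = 1 + 2·10 = 21 (matches direct enumeration: 21).

|A - A| = 21


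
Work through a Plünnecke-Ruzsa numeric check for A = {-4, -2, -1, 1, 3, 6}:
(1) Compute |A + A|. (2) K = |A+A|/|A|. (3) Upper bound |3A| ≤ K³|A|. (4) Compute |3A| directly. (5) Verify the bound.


|A| = 6.
Step 1: Compute A + A by enumerating all 36 pairs.
A + A = {-8, -6, -5, -4, -3, -2, -1, 0, 1, 2, 4, 5, 6, 7, 9, 12}, so |A + A| = 16.
Step 2: Doubling constant K = |A + A|/|A| = 16/6 = 16/6 ≈ 2.6667.
Step 3: Plünnecke-Ruzsa gives |3A| ≤ K³·|A| = (2.6667)³ · 6 ≈ 113.7778.
Step 4: Compute 3A = A + A + A directly by enumerating all triples (a,b,c) ∈ A³; |3A| = 27.
Step 5: Check 27 ≤ 113.7778? Yes ✓.

K = 16/6, Plünnecke-Ruzsa bound K³|A| ≈ 113.7778, |3A| = 27, inequality holds.


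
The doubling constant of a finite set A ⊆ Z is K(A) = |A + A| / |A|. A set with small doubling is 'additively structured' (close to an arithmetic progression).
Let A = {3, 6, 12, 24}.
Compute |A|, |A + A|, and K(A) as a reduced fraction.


|A| = 4.
Compute A + A by enumerating all 16 pairs.
A + A = {6, 9, 12, 15, 18, 24, 27, 30, 36, 48}, so |A + A| = 10.
K = |A + A| / |A| = 10/4 = 5/2 ≈ 2.5000.
Reference: AP of size 4 gives K = 7/4 ≈ 1.7500; a fully generic set of size 4 gives K ≈ 2.5000.

|A| = 4, |A + A| = 10, K = 10/4 = 5/2.


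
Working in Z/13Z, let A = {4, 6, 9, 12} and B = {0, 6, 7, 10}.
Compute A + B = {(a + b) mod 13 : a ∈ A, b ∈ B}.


Work in Z/13Z: reduce every sum a + b modulo 13.
Enumerate all 16 pairs:
a = 4: 4+0=4, 4+6=10, 4+7=11, 4+10=1
a = 6: 6+0=6, 6+6=12, 6+7=0, 6+10=3
a = 9: 9+0=9, 9+6=2, 9+7=3, 9+10=6
a = 12: 12+0=12, 12+6=5, 12+7=6, 12+10=9
Distinct residues collected: {0, 1, 2, 3, 4, 5, 6, 9, 10, 11, 12}
|A + B| = 11 (out of 13 total residues).

A + B = {0, 1, 2, 3, 4, 5, 6, 9, 10, 11, 12}


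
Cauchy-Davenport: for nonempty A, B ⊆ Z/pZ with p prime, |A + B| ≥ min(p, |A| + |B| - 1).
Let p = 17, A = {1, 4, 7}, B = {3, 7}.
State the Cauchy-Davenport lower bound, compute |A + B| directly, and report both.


Cauchy-Davenport: |A + B| ≥ min(p, |A| + |B| - 1) for A, B nonempty in Z/pZ.
|A| = 3, |B| = 2, p = 17.
CD lower bound = min(17, 3 + 2 - 1) = min(17, 4) = 4.
Compute A + B mod 17 directly:
a = 1: 1+3=4, 1+7=8
a = 4: 4+3=7, 4+7=11
a = 7: 7+3=10, 7+7=14
A + B = {4, 7, 8, 10, 11, 14}, so |A + B| = 6.
Verify: 6 ≥ 4? Yes ✓.

CD lower bound = 4, actual |A + B| = 6.


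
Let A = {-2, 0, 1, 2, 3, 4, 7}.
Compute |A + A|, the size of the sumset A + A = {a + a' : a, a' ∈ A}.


A + A = {a + a' : a, a' ∈ A}; |A| = 7.
General bounds: 2|A| - 1 ≤ |A + A| ≤ |A|(|A|+1)/2, i.e. 13 ≤ |A + A| ≤ 28.
Lower bound 2|A|-1 is attained iff A is an arithmetic progression.
Enumerate sums a + a' for a ≤ a' (symmetric, so this suffices):
a = -2: -2+-2=-4, -2+0=-2, -2+1=-1, -2+2=0, -2+3=1, -2+4=2, -2+7=5
a = 0: 0+0=0, 0+1=1, 0+2=2, 0+3=3, 0+4=4, 0+7=7
a = 1: 1+1=2, 1+2=3, 1+3=4, 1+4=5, 1+7=8
a = 2: 2+2=4, 2+3=5, 2+4=6, 2+7=9
a = 3: 3+3=6, 3+4=7, 3+7=10
a = 4: 4+4=8, 4+7=11
a = 7: 7+7=14
Distinct sums: {-4, -2, -1, 0, 1, 2, 3, 4, 5, 6, 7, 8, 9, 10, 11, 14}
|A + A| = 16

|A + A| = 16


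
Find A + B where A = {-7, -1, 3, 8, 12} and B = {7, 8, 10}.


A + B = {a + b : a ∈ A, b ∈ B}.
Enumerate all |A|·|B| = 5·3 = 15 pairs (a, b) and collect distinct sums.
a = -7: -7+7=0, -7+8=1, -7+10=3
a = -1: -1+7=6, -1+8=7, -1+10=9
a = 3: 3+7=10, 3+8=11, 3+10=13
a = 8: 8+7=15, 8+8=16, 8+10=18
a = 12: 12+7=19, 12+8=20, 12+10=22
Collecting distinct sums: A + B = {0, 1, 3, 6, 7, 9, 10, 11, 13, 15, 16, 18, 19, 20, 22}
|A + B| = 15

A + B = {0, 1, 3, 6, 7, 9, 10, 11, 13, 15, 16, 18, 19, 20, 22}
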